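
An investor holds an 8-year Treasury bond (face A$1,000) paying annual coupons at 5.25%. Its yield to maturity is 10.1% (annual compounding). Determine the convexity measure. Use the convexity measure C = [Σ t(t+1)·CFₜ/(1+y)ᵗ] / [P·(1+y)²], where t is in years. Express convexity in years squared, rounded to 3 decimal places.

44.847

With y = 0.101:
  t   CF        PV=CF/(1+0.101)^t    t·PV        t(t+1)·PV
  1        52.50        47.6839        47.6839          95.3678
  2        52.50        43.3096        86.6193         259.8579
  3        52.50        39.3366       118.0099         472.0398
  4        52.50        35.7281       142.9124         714.5622
  5        52.50        32.4506       162.2530         973.5179
  6        52.50        29.4737       176.8425       1,237.8975
  7        52.50        26.7700       187.3899       1,499.1190
  8     1,052.50       487.4427     3,899.5414      35,095.8729
  Σ                    742.1953     4,821.2524      40,348.2350
P = 742.1953.
Convexity = Σ t(t+1)·PV / [P·(1+y)²] = 40,348.2350 / (742.1953 × 1.212201) = 44.84682.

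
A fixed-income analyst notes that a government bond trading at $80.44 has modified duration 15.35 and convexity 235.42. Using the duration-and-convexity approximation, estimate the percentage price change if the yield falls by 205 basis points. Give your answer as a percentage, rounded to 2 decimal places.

Duration effect: -D_mod·Δy = -15.35 × (-0.0205) = +0.314675
Convexity effect: ½·C·(Δy)² = 0.5 × 235.42 × (-0.0205)² = +0.0494676275
ΔP/P ≈ +0.314675 + 0.0494676275 = +0.3641426275
= +36.41426275%.

+36.41%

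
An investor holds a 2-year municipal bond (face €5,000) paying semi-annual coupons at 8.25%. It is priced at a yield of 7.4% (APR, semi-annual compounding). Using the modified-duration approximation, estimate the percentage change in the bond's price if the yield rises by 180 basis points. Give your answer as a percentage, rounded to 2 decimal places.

Periodic yield y = 0.037. Modified duration first:
  t   CF        PV=CF/(1+0.037)^t    t·PV
  1       206.25       198.8910       198.8910
  2       206.25       191.7946       383.5893
  3       206.25       184.9514       554.8543
  4     5,206.25     4,502.0467    18,008.1867
  Σ                  5,077.6838    19,145.5213
P = 5,077.6838; D_Mac = 3.77052 half-year periods = 1.88526 yrs; D_mod = 1.88526/(1+0.037) = 1.81800 yrs.
ΔP/P ≈ -D_mod · Δy = -1.81800 × (+0.018) = -0.032724 = -3.2724%.

-3.27%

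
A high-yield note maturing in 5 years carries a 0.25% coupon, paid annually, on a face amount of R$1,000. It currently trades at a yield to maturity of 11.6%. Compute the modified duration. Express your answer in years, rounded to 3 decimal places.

4.449 years

Periodic yield y = 0.116. First find Macaulay duration:
  t   CF        PV=CF/(1+0.116)^t    t·PV
  1         2.50         2.2401         2.2401
  2         2.50         2.0073         4.0146
  3         2.50         1.7987         5.3960
  4         2.50         1.6117         6.4468
  5     1,002.50       579.1131     2,895.5656
  Σ                    586.7709     2,913.6631
P = 586.7709; Macaulay duration = 2,913.6631 / 586.7709 = 4.96559 years.
Modified duration = D_Mac / (1 + y) = 4.96559 / 1.116 = 4.44945 years.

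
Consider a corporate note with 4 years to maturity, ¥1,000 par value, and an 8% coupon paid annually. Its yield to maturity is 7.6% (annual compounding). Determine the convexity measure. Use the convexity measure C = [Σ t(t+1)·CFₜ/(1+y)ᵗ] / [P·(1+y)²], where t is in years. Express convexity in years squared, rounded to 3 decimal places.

With y = 0.076:
  t   CF        PV=CF/(1+0.076)^t    t·PV        t(t+1)·PV
  1        80.00        74.3494        74.3494         148.6989
  2        80.00        69.0980       138.1960         414.5880
  3        80.00        64.2175       192.6524         770.6096
  4     1,080.00       805.7024     3,222.8097      16,114.0485
  Σ                  1,013.3673     3,628.0075      17,447.9449
P = 1,013.3673.
Convexity = Σ t(t+1)·PV / [P·(1+y)²] = 17,447.9449 / (1,013.3673 × 1.157776) = 14.87143.

14.871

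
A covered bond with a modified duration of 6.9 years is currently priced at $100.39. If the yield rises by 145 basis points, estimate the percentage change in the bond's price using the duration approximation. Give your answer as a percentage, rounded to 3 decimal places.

Duration approximation: ΔP/P ≈ -D_mod · Δy = -6.9 × (+0.0145) = -0.100050.
As a percentage: -10.0050%.

-10.005%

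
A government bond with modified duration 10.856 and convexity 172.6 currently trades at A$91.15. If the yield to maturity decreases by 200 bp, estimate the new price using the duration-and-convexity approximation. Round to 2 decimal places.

A$114.09

Duration effect: -D_mod·Δy = -10.856 × (-0.02) = +0.217120
Convexity effect: ½·C·(Δy)² = 0.5 × 172.6 × (-0.02)² = +0.0345200
ΔP/P ≈ +0.217120 + 0.0345200 = +0.251640
New price ≈ 91.15 × (1 + 0.251640) = 114.086986.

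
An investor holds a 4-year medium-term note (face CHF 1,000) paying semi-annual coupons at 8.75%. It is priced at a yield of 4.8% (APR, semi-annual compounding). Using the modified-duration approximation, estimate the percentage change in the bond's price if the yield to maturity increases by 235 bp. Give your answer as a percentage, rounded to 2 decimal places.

-8.03%

Periodic yield y = 0.024. Modified duration first:
  t   CF        PV=CF/(1+0.024)^t    t·PV
  1        43.75        42.7246        42.7246
  2        43.75        41.7233        83.4465
  3        43.75        40.7454       122.2361
  4        43.75        39.7904       159.1616
  5        43.75        38.8578       194.2890
  6        43.75        37.9471       227.6825
  7        43.75        37.0577       259.4038
  8     1,043.75       863.3698     6,906.9581
  Σ                  1,142.2160     7,995.9022
P = 1,142.2160; D_Mac = 7.00034 half-year periods = 3.50017 yrs; D_mod = 3.50017/(1+0.024) = 3.41814 yrs.
ΔP/P ≈ -D_mod · Δy = -3.41814 × (+0.0235) = -0.080326 = -8.0326%.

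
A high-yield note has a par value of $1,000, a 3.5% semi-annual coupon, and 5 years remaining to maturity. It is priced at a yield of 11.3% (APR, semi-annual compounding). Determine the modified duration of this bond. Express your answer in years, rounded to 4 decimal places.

Periodic yield y = 0.0565. First find Macaulay duration:
  t   CF        PV=CF/(1+0.0565)^t    t·PV
  1        17.50        16.5641        16.5641
  2        17.50        15.6783        31.3566
  3        17.50        14.8399        44.5196
  4        17.50        14.0462        56.1850
  5        17.50        13.2951        66.4753
  6        17.50        12.5841        75.5044
  7        17.50        11.9111        83.3776
  8        17.50        11.2741        90.1928
  9        17.50        10.6712        96.0406
  10    1,017.50       587.2721     5,872.7215
  Σ                    708.1362     6,432.9376
P = 708.1362; Macaulay duration = 6,432.9376 / 708.1362 = 9.08432 half-year periods = 4.54216 years.
Modified duration = D_Mac / (1 + y) = 4.54216 / 1.0565 = 4.29925 years.

4.2993 years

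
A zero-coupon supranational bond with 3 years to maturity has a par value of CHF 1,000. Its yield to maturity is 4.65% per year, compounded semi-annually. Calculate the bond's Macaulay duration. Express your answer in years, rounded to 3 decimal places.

A zero-coupon bond has a single cash flow at maturity, so its Macaulay duration equals its maturity: 3 years.
(Equivalently: 6 semi-annual periods ÷ 2 = 3 years.)

3.000 years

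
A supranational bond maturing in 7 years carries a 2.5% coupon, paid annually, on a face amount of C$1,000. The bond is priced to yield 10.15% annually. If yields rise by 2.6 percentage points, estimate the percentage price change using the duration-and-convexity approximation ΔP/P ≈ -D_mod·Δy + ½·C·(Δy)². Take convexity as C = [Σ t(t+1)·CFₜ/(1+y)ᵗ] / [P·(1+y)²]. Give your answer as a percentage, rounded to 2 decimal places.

-13.62%

With y = 0.1015:
  t   CF        PV=CF/(1+0.1015)^t    t·PV        t(t+1)·PV
  1        25.00        22.6963        22.6963          45.3926
  2        25.00        20.6049        41.2098         123.6295
  3        25.00        18.7062        56.1187         224.4749
  4        25.00        16.9825        67.9301         339.6503
  5        25.00        15.4176        77.0881         462.5288
  6        25.00        13.9969        83.9816         587.8713
  7     1,025.00       520.9936     3,646.9549      29,175.6394
  Σ                    629.3981     3,995.9796      30,959.1868
P = 629.3981; D_Mac = 6.34889 yrs; D_mod = 5.76386 yrs; C = 40.54106.
Duration effect: -5.76386 × (+0.026) = -0.149860
Convexity effect: 0.5 × 40.54106 × (0.026)² = +0.0137029
ΔP/P ≈ -0.149860 + 0.0137029 = -0.136157 = -13.6157%.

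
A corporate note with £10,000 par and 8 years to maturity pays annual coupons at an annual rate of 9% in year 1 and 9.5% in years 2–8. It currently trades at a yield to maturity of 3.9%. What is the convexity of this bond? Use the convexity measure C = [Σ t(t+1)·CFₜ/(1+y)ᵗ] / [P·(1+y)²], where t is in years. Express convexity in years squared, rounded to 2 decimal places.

47.87

With y = 0.039:
  t   CF        PV=CF/(1+0.039)^t    t·PV        t(t+1)·PV
  1       900.00       866.2175       866.2175       1,732.4350
  2       950.00       880.0199     1,760.0399       5,280.1196
  3       950.00       846.9874     2,540.9623      10,163.8491
  4       950.00       815.1948     3,260.7793      16,303.8965
  5       950.00       784.5956     3,922.9780      23,537.8680
  6       950.00       755.1449     4,530.8697      31,716.0877
  7       950.00       726.7998     5,087.5983      40,700.7863
  8    10,950.00     8,062.8715    64,502.9720     580,526.7484
  Σ                 13,737.8315    86,472.4170     709,961.7907
P = 13,737.8315.
Convexity = Σ t(t+1)·PV / [P·(1+y)²] = 709,961.7907 / (13,737.8315 × 1.079521) = 47.87245.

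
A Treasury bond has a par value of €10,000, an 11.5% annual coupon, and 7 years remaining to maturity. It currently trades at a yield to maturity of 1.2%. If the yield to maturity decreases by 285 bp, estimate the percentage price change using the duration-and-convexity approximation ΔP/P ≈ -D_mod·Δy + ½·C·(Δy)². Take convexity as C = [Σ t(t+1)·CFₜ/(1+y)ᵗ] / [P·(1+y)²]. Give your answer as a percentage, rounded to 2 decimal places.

With y = 0.012:
  t   CF        PV=CF/(1+0.012)^t    t·PV        t(t+1)·PV
  1     1,150.00     1,136.3636     1,136.3636       2,272.7273
  2     1,150.00     1,122.8890     2,245.7779       6,737.3338
  3     1,150.00     1,109.5741     3,328.7222      13,314.8890
  4     1,150.00     1,096.4171     4,385.6683      21,928.3415
  5     1,150.00     1,083.4161     5,417.0804      32,502.4825
  6     1,150.00     1,070.5693     6,423.4155      44,963.9085
  7    11,150.00    10,256.7857    71,797.4996     574,379.9968
  Σ                 16,876.0147    94,734.5276     696,099.6793
P = 16,876.0147; D_Mac = 5.61356 yrs; D_mod = 5.54700 yrs; C = 40.27546.
Duration effect: -5.54700 × (-0.0285) = +0.158089
Convexity effect: 0.5 × 40.27546 × (-0.0285)² = +0.0163569
ΔP/P ≈ +0.158089 + 0.0163569 = +0.174446 = +17.4446%.

+17.44%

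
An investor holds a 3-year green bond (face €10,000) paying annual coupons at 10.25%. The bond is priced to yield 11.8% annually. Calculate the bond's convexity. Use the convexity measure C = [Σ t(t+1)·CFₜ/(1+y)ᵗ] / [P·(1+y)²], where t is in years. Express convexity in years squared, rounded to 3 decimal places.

8.430

With y = 0.118:
  t   CF        PV=CF/(1+0.118)^t    t·PV        t(t+1)·PV
  1     1,025.00       916.8157       916.8157       1,833.6315
  2     1,025.00       820.0499     1,640.0997       4,920.2992
  3    11,025.00     7,889.5673    23,668.7020      94,674.8081
  Σ                  9,626.4329    26,225.6175     101,428.7387
P = 9,626.4329.
Convexity = Σ t(t+1)·PV / [P·(1+y)²] = 101,428.7387 / (9,626.4329 × 1.249924) = 8.42970.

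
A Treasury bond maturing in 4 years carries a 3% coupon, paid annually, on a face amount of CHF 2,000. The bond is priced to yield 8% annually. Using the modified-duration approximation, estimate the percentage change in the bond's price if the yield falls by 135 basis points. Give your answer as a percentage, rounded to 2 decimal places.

+4.76%

Periodic yield y = 0.08. Modified duration first:
  t   CF        PV=CF/(1+0.08)^t    t·PV
  1        60.00        55.5556        55.5556
  2        60.00        51.4403       102.8807
  3        60.00        47.6299       142.8898
  4     2,060.00     1,514.1615     6,056.6460
  Σ                  1,668.7873     6,357.9720
P = 1,668.7873; D_Mac = 3.80994 yrs; D_mod = 3.80994/(1+0.08) = 3.52772 yrs.
ΔP/P ≈ -D_mod · Δy = -3.52772 × (-0.0135) = +0.047624 = +4.7624%.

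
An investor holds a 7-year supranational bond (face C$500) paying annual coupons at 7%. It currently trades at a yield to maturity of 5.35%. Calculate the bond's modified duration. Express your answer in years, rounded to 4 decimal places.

Periodic yield y = 0.0535. First find Macaulay duration:
  t   CF        PV=CF/(1+0.0535)^t    t·PV
  1        35.00        33.2226        33.2226
  2        35.00        31.5354        63.0709
  3        35.00        29.9340        89.8019
  4        35.00        28.4138       113.6553
  5        35.00        26.9709       134.8545
  6        35.00        25.6012       153.6074
  7       535.00       371.4600     2,600.2197
  Σ                    547.1379     3,188.4323
P = 547.1379; Macaulay duration = 3,188.4323 / 547.1379 = 5.82747 years.
Modified duration = D_Mac / (1 + y) = 5.82747 / 1.0535 = 5.53154 years.

5.5315 years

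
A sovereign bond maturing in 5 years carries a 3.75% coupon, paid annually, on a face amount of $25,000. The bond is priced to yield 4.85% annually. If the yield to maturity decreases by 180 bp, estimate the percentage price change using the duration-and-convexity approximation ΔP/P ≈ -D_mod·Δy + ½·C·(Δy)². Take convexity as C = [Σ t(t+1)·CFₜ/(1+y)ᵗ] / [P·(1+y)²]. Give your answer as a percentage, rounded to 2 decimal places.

With y = 0.0485:
  t   CF        PV=CF/(1+0.0485)^t    t·PV        t(t+1)·PV
  1       937.50       894.1345       894.1345       1,788.2690
  2       937.50       852.7749     1,705.5498       5,116.6494
  3       937.50       813.3285     2,439.9854       9,759.9416
  4       937.50       775.7067     3,102.8268      15,514.1338
  5    25,937.50    20,468.4964   102,342.4818     614,054.8908
  Σ                 23,804.4409   110,484.9782     646,233.8845
P = 23,804.4409; D_Mac = 4.64136 yrs; D_mod = 4.42667 yrs; C = 24.69419.
Duration effect: -4.42667 × (-0.018) = +0.079680
Convexity effect: 0.5 × 24.69419 × (-0.018)² = +0.0040005
ΔP/P ≈ +0.079680 + 0.0040005 = +0.083680 = +8.3680%.

+8.37%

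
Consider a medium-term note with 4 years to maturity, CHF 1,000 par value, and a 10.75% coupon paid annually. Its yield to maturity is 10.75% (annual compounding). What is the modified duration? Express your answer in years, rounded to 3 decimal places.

Periodic yield y = 0.1075. First find Macaulay duration:
  t   CF        PV=CF/(1+0.1075)^t    t·PV
  1       107.50        97.0655        97.0655
  2       107.50        87.6438       175.2875
  3       107.50        79.1366       237.4097
  4     1,107.50       736.1542     2,944.6168
  Σ                  1,000.0000     3,454.3795
P = 1,000.0000; Macaulay duration = 3,454.3795 / 1,000.0000 = 3.45438 years.
Modified duration = D_Mac / (1 + y) = 3.45438 / 1.1075 = 3.11908 years.

3.119 years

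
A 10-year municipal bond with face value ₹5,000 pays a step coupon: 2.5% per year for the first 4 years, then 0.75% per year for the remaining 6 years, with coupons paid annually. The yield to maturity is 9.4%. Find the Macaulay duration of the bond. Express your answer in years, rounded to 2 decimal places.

Periodic yield y = 0.094. Discount each cash flow and weight by its year:
  t   CF        PV=CF/(1+0.094)^t    t·PV
  1       125.00       114.2596       114.2596
  2       125.00       104.4420       208.8841
  3       125.00        95.4680       286.4041
  4       125.00        87.2651       349.0605
  5        37.50        23.9301       119.6505
  6        37.50        21.8740       131.2437
  7        37.50        19.9945       139.9613
  8        37.50        18.2765       146.2119
  9        37.50        16.7061       150.3550
  10    5,037.50     2,051.3598    20,513.5979
  Σ                  2,553.5757    22,159.6288
Price P = Σ PV = 2,553.5757.
Macaulay duration = Σ(t·PV) / P = 22,159.6288 / 2,553.5757 = 8.67788 years.

8.68 years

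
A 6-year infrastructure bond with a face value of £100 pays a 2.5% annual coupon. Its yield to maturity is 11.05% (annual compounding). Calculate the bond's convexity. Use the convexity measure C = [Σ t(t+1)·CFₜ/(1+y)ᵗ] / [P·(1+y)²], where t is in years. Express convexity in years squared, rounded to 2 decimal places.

30.61

With y = 0.1105:
  t   CF        PV=CF/(1+0.1105)^t    t·PV        t(t+1)·PV
  1         2.50         2.2512         2.2512           4.5025
  2         2.50         2.0272         4.0545          12.1634
  3         2.50         1.8255         5.4765          21.9061
  4         2.50         1.6439         6.5755          32.8773
  5         2.50         1.4803         7.4015          44.4087
  6       102.50        54.6528       327.9169       2,295.4180
  Σ                     63.8809       353.6760       2,411.2760
P = 63.8809.
Convexity = Σ t(t+1)·PV / [P·(1+y)²] = 2,411.2760 / (63.8809 × 1.233210) = 30.60825.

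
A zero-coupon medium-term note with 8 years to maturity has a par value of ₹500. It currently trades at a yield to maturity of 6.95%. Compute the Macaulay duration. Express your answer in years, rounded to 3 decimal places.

A zero-coupon bond has a single cash flow at maturity, so its Macaulay duration equals its maturity: 8 years.

8.000 years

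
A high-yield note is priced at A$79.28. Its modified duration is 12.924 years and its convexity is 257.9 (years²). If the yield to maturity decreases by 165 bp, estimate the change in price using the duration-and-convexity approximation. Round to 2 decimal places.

Duration effect: -D_mod·Δy = -12.924 × (-0.0165) = +0.213246
Convexity effect: ½·C·(Δy)² = 0.5 × 257.9 × (-0.0165)² = +0.0351066375
ΔP/P ≈ +0.213246 + 0.0351066375 = +0.2483526375
ΔP ≈ 79.28 × (+0.2483526375) = +19.689397101.

+A$19.69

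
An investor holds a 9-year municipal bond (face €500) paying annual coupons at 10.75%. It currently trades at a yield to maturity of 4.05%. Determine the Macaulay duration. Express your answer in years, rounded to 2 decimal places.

Periodic yield y = 0.0405. Discount each cash flow and weight by its year:
  t   CF        PV=CF/(1+0.0405)^t    t·PV
  1        53.75        51.6579        51.6579
  2        53.75        49.6471        99.2943
  3        53.75        47.7147       143.1441
  4        53.75        45.8575       183.4299
  5        53.75        44.0725       220.3627
  6        53.75        42.3571       254.1424
  7        53.75        40.7084       284.9587
  8        53.75        39.1239       312.9909
  9       553.75       387.3780     3,486.4022
  Σ                    748.5171     5,036.3831
Price P = Σ PV = 748.5171.
Macaulay duration = Σ(t·PV) / P = 5,036.3831 / 748.5171 = 6.72848 years.

6.73 years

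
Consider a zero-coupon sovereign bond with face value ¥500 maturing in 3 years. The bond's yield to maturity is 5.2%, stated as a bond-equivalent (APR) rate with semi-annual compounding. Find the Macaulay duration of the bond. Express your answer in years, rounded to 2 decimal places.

A zero-coupon bond has a single cash flow at maturity, so its Macaulay duration equals its maturity: 3 years.
(Equivalently: 6 semi-annual periods ÷ 2 = 3 years.)

3.00 years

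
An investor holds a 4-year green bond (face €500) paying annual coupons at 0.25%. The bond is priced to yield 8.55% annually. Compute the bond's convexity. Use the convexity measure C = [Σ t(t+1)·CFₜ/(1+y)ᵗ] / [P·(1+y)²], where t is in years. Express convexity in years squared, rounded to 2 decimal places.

With y = 0.0855:
  t   CF        PV=CF/(1+0.0855)^t    t·PV        t(t+1)·PV
  1         1.25         1.1515         1.1515           2.3031
  2         1.25         1.0608         2.1217           6.3650
  3         1.25         0.9773         2.9319          11.7274
  4       501.25       361.0232     1,444.0927       7,220.4634
  Σ                    364.2128     1,450.2978       7,240.8589
P = 364.2128.
Convexity = Σ t(t+1)·PV / [P·(1+y)²] = 7,240.8589 / (364.2128 × 1.178310) = 16.87233.

16.87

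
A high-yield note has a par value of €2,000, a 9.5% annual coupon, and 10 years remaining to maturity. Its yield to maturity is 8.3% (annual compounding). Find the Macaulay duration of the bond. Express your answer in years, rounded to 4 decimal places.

6.9989 years

Periodic yield y = 0.083. Discount each cash flow and weight by its year:
  t   CF        PV=CF/(1+0.083)^t    t·PV
  1       190.00       175.4386       175.4386
  2       190.00       161.9932       323.9863
  3       190.00       149.5782       448.7345
  4       190.00       138.1147       552.4586
  5       190.00       127.5297       637.6485
  6       190.00       117.7560       706.5357
  7       190.00       108.7313       761.1188
  8       190.00       100.3982       803.1856
  9       190.00        92.7038       834.3341
  10    2,190.00       986.6419     9,866.4189
  Σ                  2,158.8854    15,109.8597
Price P = Σ PV = 2,158.8854.
Macaulay duration = Σ(t·PV) / P = 15,109.8597 / 2,158.8854 = 6.99892 years.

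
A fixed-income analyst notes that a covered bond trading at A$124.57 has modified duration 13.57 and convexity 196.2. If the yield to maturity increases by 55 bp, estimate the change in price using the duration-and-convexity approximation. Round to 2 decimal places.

Duration effect: -D_mod·Δy = -13.57 × (+0.0055) = -0.074635
Convexity effect: ½·C·(Δy)² = 0.5 × 196.2 × (0.0055)² = +0.002967525
ΔP/P ≈ -0.074635 + 0.002967525 = -0.071667475
ΔP ≈ 124.57 × (-0.071667475) = -8.92761736075.

-A$8.93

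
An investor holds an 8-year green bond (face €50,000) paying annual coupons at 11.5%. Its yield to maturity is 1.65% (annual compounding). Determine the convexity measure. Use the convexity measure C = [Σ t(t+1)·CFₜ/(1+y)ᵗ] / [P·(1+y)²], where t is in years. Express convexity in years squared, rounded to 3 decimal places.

49.207

With y = 0.0165:
  t   CF        PV=CF/(1+0.0165)^t    t·PV        t(t+1)·PV
  1     5,750.00     5,656.6650     5,656.6650      11,313.3301
  2     5,750.00     5,564.8451    11,129.6902      33,389.0705
  3     5,750.00     5,474.5156    16,423.5467      65,694.1869
  4     5,750.00     5,385.6523    21,542.6093     107,713.0463
  5     5,750.00     5,298.2315    26,491.1575     158,946.9448
  6     5,750.00     5,212.2297    31,273.3782     218,913.6475
  7     5,750.00     5,127.6239    35,893.3674     287,146.9389
  8    55,750.00    48,908.6649   391,269.3194   3,521,423.8747
  Σ                 86,628.4280   539,679.7336   4,404,541.0397
P = 86,628.4280.
Convexity = Σ t(t+1)·PV / [P·(1+y)²] = 4,404,541.0397 / (86,628.4280 × 1.033272) = 49.20684.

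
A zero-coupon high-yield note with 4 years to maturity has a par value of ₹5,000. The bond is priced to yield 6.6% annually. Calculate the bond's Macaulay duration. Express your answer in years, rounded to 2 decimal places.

4.00 years

A zero-coupon bond has a single cash flow at maturity, so its Macaulay duration equals its maturity: 4 years.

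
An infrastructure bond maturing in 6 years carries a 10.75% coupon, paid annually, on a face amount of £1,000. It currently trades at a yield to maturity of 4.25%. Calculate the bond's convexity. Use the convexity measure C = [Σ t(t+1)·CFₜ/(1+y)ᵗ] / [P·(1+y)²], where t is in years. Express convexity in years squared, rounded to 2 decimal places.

29.31

With y = 0.0425:
  t   CF        PV=CF/(1+0.0425)^t    t·PV        t(t+1)·PV
  1       107.50       103.1175       103.1175         206.2350
  2       107.50        98.9137       197.8273         593.4820
  3       107.50        94.8812       284.6437       1,138.5747
  4       107.50        91.0132       364.0527       1,820.2633
  5       107.50        87.3028       436.5140       2,619.0838
  6     1,107.50       862.7547     5,176.5284      36,235.6990
  Σ                  1,337.9831     6,562.6836      42,613.3378
P = 1,337.9831.
Convexity = Σ t(t+1)·PV / [P·(1+y)²] = 42,613.3378 / (1,337.9831 × 1.086806) = 29.30507.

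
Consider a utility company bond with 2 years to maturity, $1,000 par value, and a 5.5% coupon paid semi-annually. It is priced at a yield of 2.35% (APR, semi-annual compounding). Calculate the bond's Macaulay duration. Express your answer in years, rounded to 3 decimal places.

1.924 years

Periodic yield y = 0.01175. Discount each cash flow and weight by its period:
  t   CF        PV=CF/(1+0.01175)^t    t·PV
  1        27.50        27.1806        27.1806
  2        27.50        26.8650        53.7299
  3        27.50        26.5530        79.6589
  4     1,027.50       980.5934     3,922.3737
  Σ                  1,061.1920     4,082.9432
Price P = Σ PV = 1,061.1920.
Macaulay duration = Σ(t·PV) / P = 4,082.9432 / 1,061.1920 = 3.84751 half-year periods.
In years: 3.84751 / 2 = 1.92375 years.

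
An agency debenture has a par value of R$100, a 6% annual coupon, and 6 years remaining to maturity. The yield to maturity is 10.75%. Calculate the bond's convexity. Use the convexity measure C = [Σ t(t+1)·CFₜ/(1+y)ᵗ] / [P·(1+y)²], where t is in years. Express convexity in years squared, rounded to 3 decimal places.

With y = 0.1075:
  t   CF        PV=CF/(1+0.1075)^t    t·PV        t(t+1)·PV
  1         6.00         5.4176         5.4176          10.8352
  2         6.00         4.8917         9.7835          29.3505
  3         6.00         4.4169        13.2508          53.0031
  4         6.00         3.9882        15.9528          79.7639
  5         6.00         3.6011        18.0054         108.0324
  6       106.00        57.4438       344.6630       2,412.6412
  Σ                     79.7594       407.0731       2,693.6263
P = 79.7594.
Convexity = Σ t(t+1)·PV / [P·(1+y)²] = 2,693.6263 / (79.7594 × 1.226556) = 27.53392.

27.534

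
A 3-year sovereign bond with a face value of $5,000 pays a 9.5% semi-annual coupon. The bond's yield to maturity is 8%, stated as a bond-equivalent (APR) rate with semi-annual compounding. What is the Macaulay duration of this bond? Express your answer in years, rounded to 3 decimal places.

2.687 years

Periodic yield y = 0.04. Discount each cash flow and weight by its period:
  t   CF        PV=CF/(1+0.04)^t    t·PV
  1       237.50       228.3654       228.3654
  2       237.50       219.5821       439.1642
  3       237.50       211.1366       633.4099
  4       237.50       203.0160       812.0640
  5       237.50       195.2077       976.0384
  6     5,237.50     4,139.2723    24,835.6340
  Σ                  5,196.5801    27,924.6759
Price P = Σ PV = 5,196.5801.
Macaulay duration = Σ(t·PV) / P = 27,924.6759 / 5,196.5801 = 5.37366 half-year periods.
In years: 5.37366 / 2 = 2.68683 years.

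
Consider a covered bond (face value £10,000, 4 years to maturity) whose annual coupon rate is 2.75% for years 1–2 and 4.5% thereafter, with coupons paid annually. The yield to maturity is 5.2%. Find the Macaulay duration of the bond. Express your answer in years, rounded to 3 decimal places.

Periodic yield y = 0.052. Discount each cash flow and weight by its year:
  t   CF        PV=CF/(1+0.052)^t    t·PV
  1       275.00       261.4068       261.4068
  2       275.00       248.4856       496.9712
  3       450.00       386.5141     1,159.5422
  4    10,450.00     8,532.0488    34,128.1952
  Σ                  9,428.4553    36,046.1154
Price P = Σ PV = 9,428.4553.
Macaulay duration = Σ(t·PV) / P = 36,046.1154 / 9,428.4553 = 3.82312 years.

3.823 years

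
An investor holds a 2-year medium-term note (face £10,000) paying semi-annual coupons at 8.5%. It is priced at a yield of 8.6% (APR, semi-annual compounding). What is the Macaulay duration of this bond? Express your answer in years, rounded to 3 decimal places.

Periodic yield y = 0.043. Discount each cash flow and weight by its period:
  t   CF        PV=CF/(1+0.043)^t    t·PV
  1       425.00       407.4784       407.4784
  2       425.00       390.6792       781.3584
  3       425.00       374.5726     1,123.7178
  4    10,425.00     8,809.2479    35,236.9915
  Σ                  9,981.9781    37,549.5461
Price P = Σ PV = 9,981.9781.
Macaulay duration = Σ(t·PV) / P = 37,549.5461 / 9,981.9781 = 3.76173 half-year periods.
In years: 3.76173 / 2 = 1.88087 years.

1.881 years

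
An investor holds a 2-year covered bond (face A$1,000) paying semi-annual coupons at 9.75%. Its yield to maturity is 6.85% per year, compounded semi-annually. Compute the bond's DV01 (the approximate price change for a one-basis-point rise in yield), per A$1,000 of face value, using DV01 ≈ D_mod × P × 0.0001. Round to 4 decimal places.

Periodic yield y = 0.03425.
  t   CF        PV=CF/(1+0.03425)^t    t·PV
  1        48.75        47.1356        47.1356
  2        48.75        45.5747        91.1493
  3        48.75        44.0654       132.1963
  4     1,048.75       916.5789     3,666.3156
  Σ                  1,053.3546     3,936.7968
P = 1,053.3546; D_Mac = 3.73739 half-year periods = 1.86869 yrs; D_mod = 1.80681 yrs.
DV01 ≈ 1.80681 × 1,053.3546 × 0.0001 = 0.190321.

A$0.1903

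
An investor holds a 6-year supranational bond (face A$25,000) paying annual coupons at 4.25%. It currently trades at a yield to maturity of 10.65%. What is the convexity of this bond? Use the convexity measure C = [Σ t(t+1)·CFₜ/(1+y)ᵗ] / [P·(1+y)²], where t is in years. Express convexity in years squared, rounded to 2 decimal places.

29.07

With y = 0.1065:
  t   CF        PV=CF/(1+0.1065)^t    t·PV        t(t+1)·PV
  1     1,062.50       960.2350       960.2350       1,920.4700
  2     1,062.50       867.8129     1,735.6258       5,206.8774
  3     1,062.50       784.2864     2,352.8592       9,411.4368
  4     1,062.50       708.7993     2,835.1971      14,175.9855
  5     1,062.50       640.5777     3,202.8887      19,217.3324
  6    26,062.50    14,200.6284    85,203.7703     596,426.3924
  Σ                 18,162.3397    96,290.5762     646,358.4945
P = 18,162.3397.
Convexity = Σ t(t+1)·PV / [P·(1+y)²] = 646,358.4945 / (18,162.3397 × 1.224342) = 29.06691.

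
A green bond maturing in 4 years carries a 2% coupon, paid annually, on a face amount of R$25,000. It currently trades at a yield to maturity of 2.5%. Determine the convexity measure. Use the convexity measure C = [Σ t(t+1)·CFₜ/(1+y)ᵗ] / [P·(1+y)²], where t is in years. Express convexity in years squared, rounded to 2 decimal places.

18.29

With y = 0.025:
  t   CF        PV=CF/(1+0.025)^t    t·PV        t(t+1)·PV
  1       500.00       487.8049       487.8049         975.6098
  2       500.00       475.9072       951.8144       2,855.4432
  3       500.00       464.2997     1,392.8991       5,571.5965
  4    25,500.00    23,101.7414    92,406.9658     462,034.8288
  Σ                 24,529.7532    95,239.4842     471,437.4783
P = 24,529.7532.
Convexity = Σ t(t+1)·PV / [P·(1+y)²] = 471,437.4783 / (24,529.7532 × 1.050625) = 18.29293.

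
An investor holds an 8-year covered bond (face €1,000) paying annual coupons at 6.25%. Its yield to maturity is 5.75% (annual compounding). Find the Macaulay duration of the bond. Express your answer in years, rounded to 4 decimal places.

Periodic yield y = 0.0575. Discount each cash flow and weight by its year:
  t   CF        PV=CF/(1+0.0575)^t    t·PV
  1        62.50        59.1017        59.1017
  2        62.50        55.8881       111.7762
  3        62.50        52.8493       158.5478
  4        62.50        49.9757       199.9026
  5        62.50        47.2583       236.2915
  6        62.50        44.6887       268.1322
  7        62.50        42.2588       295.8118
  8     1,062.50       679.3380     5,434.7043
  Σ                  1,031.3585     6,764.2680
Price P = Σ PV = 1,031.3585.
Macaulay duration = Σ(t·PV) / P = 6,764.2680 / 1,031.3585 = 6.55860 years.

6.5586 years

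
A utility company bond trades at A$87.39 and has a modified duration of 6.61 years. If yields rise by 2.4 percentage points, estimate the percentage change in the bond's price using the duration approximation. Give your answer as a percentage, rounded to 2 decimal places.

Duration approximation: ΔP/P ≈ -D_mod · Δy = -6.61 × (+0.024) = -0.158640.
As a percentage: -15.8640%.

-15.86%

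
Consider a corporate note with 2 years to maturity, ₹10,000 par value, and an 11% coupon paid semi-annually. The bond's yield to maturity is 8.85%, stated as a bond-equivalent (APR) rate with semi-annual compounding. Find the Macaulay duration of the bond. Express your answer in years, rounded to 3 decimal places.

1.852 years

Periodic yield y = 0.04425. Discount each cash flow and weight by its period:
  t   CF        PV=CF/(1+0.04425)^t    t·PV
  1       550.00       526.6938       526.6938
  2       550.00       504.3752     1,008.7504
  3       550.00       483.0023     1,449.0070
  4    10,550.00     8,872.2654    35,489.0615
  Σ                 10,386.3367    38,473.5128
Price P = Σ PV = 10,386.3367.
Macaulay duration = Σ(t·PV) / P = 38,473.5128 / 10,386.3367 = 3.70424 half-year periods.
In years: 3.70424 / 2 = 1.85212 years.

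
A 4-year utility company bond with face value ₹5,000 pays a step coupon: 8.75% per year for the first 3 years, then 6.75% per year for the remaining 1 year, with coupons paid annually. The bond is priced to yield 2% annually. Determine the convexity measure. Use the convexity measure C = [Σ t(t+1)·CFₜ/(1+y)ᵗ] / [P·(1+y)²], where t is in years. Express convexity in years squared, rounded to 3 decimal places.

With y = 0.02:
  t   CF        PV=CF/(1+0.02)^t    t·PV        t(t+1)·PV
  1       437.50       428.9216       428.9216         857.8431
  2       437.50       420.5113       841.0227       2,523.0681
  3       437.50       412.2660     1,236.7981       4,947.1923
  4     5,337.50     4,931.0250    19,724.0998      98,620.4992
  Σ                  6,192.7239    22,230.8422     106,948.6027
P = 6,192.7239.
Convexity = Σ t(t+1)·PV / [P·(1+y)²] = 106,948.6027 / (6,192.7239 × 1.040400) = 16.59943.

16.599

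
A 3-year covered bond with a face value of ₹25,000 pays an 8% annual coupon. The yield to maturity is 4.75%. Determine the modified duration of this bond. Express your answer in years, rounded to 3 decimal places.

2.666 years

Periodic yield y = 0.0475. First find Macaulay duration:
  t   CF        PV=CF/(1+0.0475)^t    t·PV
  1     2,000.00     1,909.3079     1,909.3079
  2     2,000.00     1,822.7283     3,645.4566
  3    27,000.00    23,491.0089    70,473.0267
  Σ                 27,223.0450    76,027.7911
P = 27,223.0450; Macaulay duration = 76,027.7911 / 27,223.0450 = 2.79277 years.
Modified duration = D_Mac / (1 + y) = 2.79277 / 1.0475 = 2.66613 years.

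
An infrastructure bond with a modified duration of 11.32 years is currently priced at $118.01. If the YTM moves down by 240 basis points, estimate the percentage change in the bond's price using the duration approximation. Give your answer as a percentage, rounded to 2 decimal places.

Duration approximation: ΔP/P ≈ -D_mod · Δy = -11.32 × (-0.024) = +0.271680.
As a percentage: +27.1680%.

+27.17%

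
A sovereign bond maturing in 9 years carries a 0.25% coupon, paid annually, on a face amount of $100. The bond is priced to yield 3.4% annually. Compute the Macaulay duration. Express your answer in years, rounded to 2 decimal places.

8.89 years

Periodic yield y = 0.034. Discount each cash flow and weight by its year:
  t   CF        PV=CF/(1+0.034)^t    t·PV
  1         0.25         0.2418         0.2418
  2         0.25         0.2338         0.4677
  3         0.25         0.2261         0.6784
  4         0.25         0.2187         0.8748
  5         0.25         0.2115         1.0576
  6         0.25         0.2046         1.2273
  7         0.25         0.1978         1.3848
  8         0.25         0.1913         1.5306
  9       100.25        74.1993       667.7933
  Σ                     75.9249       675.2563
Price P = Σ PV = 75.9249.
Macaulay duration = Σ(t·PV) / P = 675.2563 / 75.9249 = 8.89374 years.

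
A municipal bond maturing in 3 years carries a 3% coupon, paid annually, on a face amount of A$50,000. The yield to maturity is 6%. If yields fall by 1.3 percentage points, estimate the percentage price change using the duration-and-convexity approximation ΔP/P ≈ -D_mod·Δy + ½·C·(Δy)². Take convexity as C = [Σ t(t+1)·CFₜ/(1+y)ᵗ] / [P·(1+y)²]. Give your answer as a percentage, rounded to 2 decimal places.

With y = 0.06:
  t   CF        PV=CF/(1+0.06)^t    t·PV        t(t+1)·PV
  1     1,500.00     1,415.0943     1,415.0943       2,830.1887
  2     1,500.00     1,334.9947     2,669.9893       8,009.9680
  3    51,500.00    43,240.3931   129,721.1792     518,884.7169
  Σ                 45,990.4821   133,806.2629     529,724.8736
P = 45,990.4821; D_Mac = 2.90943 yrs; D_mod = 2.74475 yrs; C = 10.25110.
Duration effect: -2.74475 × (-0.013) = +0.035682
Convexity effect: 0.5 × 10.25110 × (-0.013)² = +0.0008662
ΔP/P ≈ +0.035682 + 0.0008662 = +0.036548 = +3.6548%.

+3.65%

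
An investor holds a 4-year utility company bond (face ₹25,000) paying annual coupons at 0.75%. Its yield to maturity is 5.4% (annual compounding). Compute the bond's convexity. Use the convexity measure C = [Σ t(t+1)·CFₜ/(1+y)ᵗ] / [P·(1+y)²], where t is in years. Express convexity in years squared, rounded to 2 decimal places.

With y = 0.054:
  t   CF        PV=CF/(1+0.054)^t    t·PV        t(t+1)·PV
  1       187.50       177.8937       177.8937         355.7875
  2       187.50       168.7796       337.5593       1,012.6778
  3       187.50       160.1325       480.3975       1,921.5898
  4    25,187.50    20,409.0420    81,636.1681     408,180.8405
  Σ                 20,915.8479    82,632.0186     411,470.8956
P = 20,915.8479.
Convexity = Σ t(t+1)·PV / [P·(1+y)²] = 411,470.8956 / (20,915.8479 × 1.110916) = 17.70853.

17.71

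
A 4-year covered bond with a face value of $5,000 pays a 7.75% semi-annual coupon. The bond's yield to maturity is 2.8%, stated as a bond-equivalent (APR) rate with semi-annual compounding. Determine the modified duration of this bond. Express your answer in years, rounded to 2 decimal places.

Periodic yield y = 0.014. First find Macaulay duration:
  t   CF        PV=CF/(1+0.014)^t    t·PV
  1       193.75       191.0750       191.0750
  2       193.75       188.4368       376.8737
  3       193.75       185.8351       557.5054
  4       193.75       183.2694       733.0775
  5       193.75       180.7390       903.6951
  6       193.75       178.2436     1,069.4617
  7       193.75       175.7827     1,230.4786
  8     5,193.75     4,647.0506    37,176.4048
  Σ                  5,930.4322    42,238.5717
P = 5,930.4322; Macaulay duration = 42,238.5717 / 5,930.4322 = 7.12234 half-year periods = 3.56117 years.
Modified duration = D_Mac / (1 + y) = 3.56117 / 1.014 = 3.51200 years.

3.51 years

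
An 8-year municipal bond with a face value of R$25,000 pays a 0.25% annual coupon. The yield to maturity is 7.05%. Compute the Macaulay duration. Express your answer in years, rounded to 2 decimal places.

Periodic yield y = 0.0705. Discount each cash flow and weight by its year:
  t   CF        PV=CF/(1+0.0705)^t    t·PV
  1        62.50        58.3839        58.3839
  2        62.50        54.5389       109.0779
  3        62.50        50.9472       152.8415
  4        62.50        47.5919       190.3677
  5        62.50        44.4577       222.2883
  6        62.50        41.5298       249.1789
  7        62.50        38.7948       271.5635
  8    25,062.50    14,532.1883   116,257.5065
  Σ                 14,868.4325   117,511.2082
Price P = Σ PV = 14,868.4325.
Macaulay duration = Σ(t·PV) / P = 117,511.2082 / 14,868.4325 = 7.90340 years.

7.90 years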